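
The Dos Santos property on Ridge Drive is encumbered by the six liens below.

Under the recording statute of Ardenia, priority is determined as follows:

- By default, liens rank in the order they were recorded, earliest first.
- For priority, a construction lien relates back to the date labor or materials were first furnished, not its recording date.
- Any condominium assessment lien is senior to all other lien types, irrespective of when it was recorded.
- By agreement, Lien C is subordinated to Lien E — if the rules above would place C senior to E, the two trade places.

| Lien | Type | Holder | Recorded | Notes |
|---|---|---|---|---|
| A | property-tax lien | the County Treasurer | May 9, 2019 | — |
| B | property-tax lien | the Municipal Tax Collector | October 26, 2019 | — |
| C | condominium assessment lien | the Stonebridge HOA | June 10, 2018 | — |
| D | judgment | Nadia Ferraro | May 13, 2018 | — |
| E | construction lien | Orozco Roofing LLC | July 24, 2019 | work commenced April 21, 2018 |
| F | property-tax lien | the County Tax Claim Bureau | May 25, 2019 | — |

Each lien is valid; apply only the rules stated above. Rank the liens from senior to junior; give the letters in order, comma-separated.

E, C, D, A, F, B

First, effective dates: E is treated as recorded April 21, 2018, the work-commencement date.
C, as a condominium assessment lien, has superpriority and ranks first.
Ordering the rest by effective date: E (April 21, 2018), D (May 13, 2018), A (May 9, 2019), F (May 25, 2019), B (October 26, 2019).
The subordination applies — C was senior to E — so C and E swap.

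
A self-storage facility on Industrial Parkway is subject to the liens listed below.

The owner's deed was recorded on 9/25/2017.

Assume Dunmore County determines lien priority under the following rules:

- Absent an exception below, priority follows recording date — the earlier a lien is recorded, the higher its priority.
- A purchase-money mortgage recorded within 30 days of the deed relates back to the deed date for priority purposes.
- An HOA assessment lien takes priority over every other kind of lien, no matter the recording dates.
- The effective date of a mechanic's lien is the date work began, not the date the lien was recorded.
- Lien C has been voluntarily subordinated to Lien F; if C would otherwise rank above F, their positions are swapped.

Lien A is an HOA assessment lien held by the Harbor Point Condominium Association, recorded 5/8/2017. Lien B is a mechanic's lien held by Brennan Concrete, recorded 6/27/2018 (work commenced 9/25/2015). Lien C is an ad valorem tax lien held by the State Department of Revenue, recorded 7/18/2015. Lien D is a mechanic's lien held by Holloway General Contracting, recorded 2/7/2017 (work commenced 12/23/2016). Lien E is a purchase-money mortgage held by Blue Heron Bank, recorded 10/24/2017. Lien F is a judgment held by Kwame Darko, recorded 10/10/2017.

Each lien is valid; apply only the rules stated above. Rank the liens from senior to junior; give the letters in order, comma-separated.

Effective dates after the stated exceptions: B relates back to 9/25/2015 (work commenced); D's effective date is 12/23/2016, when work began; E's effective date is the deed date, 9/25/2017.
A, as an HOA assessment lien, has superpriority and ranks first.
Ordering the rest by effective date: C (7/18/2015), B (9/25/2015), D (12/23/2016), E (9/25/2017), F (10/10/2017).
Because C would otherwise rank above F, the subordination swaps them.

A, F, B, D, E, C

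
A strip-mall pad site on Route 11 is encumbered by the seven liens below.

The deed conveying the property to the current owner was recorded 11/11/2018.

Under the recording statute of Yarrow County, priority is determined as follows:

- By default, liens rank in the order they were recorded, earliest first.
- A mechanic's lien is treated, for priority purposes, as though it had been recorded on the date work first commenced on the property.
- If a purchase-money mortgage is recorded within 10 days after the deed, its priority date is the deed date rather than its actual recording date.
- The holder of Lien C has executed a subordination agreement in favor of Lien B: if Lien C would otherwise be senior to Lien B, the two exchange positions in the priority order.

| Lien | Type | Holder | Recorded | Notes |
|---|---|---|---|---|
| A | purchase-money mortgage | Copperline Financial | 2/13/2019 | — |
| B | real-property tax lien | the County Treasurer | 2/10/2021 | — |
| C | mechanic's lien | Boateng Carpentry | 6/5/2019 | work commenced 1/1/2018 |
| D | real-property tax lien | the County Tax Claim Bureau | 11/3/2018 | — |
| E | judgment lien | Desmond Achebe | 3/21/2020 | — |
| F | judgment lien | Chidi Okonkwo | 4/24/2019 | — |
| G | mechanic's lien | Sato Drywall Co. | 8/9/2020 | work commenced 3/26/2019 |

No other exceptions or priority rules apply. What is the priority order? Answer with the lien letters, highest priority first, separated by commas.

B, D, A, G, F, E, C

Effective dates: A was recorded 94 days after the deed, outside the 10-day window, so it keeps its recording date; C's effective date is 1/1/2018, when work began; G relates back to 3/26/2019 (work commenced).
By effective date: C (1/1/2018), D (11/3/2018), A (2/13/2019), G (3/26/2019), F (4/24/2019), E (3/21/2020), B (2/10/2021).
C is senior to B before the subordination, so the two trade places.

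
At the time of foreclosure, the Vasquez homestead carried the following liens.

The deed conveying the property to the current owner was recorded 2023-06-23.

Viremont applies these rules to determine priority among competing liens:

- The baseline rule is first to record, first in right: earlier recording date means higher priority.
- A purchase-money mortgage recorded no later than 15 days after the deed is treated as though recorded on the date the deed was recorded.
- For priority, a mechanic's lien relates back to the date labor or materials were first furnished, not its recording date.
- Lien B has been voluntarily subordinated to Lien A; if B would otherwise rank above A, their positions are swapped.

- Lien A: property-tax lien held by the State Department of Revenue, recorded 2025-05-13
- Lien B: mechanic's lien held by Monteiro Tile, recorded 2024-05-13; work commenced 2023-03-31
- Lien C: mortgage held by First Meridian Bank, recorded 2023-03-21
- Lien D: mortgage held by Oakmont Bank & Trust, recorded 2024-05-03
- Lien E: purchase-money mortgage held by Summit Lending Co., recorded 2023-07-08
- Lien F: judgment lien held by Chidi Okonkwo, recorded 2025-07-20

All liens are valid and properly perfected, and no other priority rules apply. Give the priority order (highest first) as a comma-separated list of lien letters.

C, A, E, D, B, F

Adjusting effective dates: B's effective date is 2023-03-31, when work began; E's effective date is the deed date, 2023-06-23.
By effective date: C (2023-03-21), B (2023-03-31), E (2023-06-23), D (2024-05-03), A (2025-05-13), F (2025-07-20).
Because B would otherwise rank above A, the subordination swaps them.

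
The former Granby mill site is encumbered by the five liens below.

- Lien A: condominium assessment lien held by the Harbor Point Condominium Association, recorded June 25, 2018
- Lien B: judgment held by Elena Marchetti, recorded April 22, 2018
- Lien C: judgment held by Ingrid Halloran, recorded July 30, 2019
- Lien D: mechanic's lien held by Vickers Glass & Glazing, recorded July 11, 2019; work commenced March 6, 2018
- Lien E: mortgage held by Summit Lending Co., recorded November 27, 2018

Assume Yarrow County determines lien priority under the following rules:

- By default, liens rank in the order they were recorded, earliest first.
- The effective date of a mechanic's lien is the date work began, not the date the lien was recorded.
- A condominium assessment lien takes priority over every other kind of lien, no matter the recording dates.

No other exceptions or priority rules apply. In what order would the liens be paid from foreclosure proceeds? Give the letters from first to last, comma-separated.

Adjusting effective dates: D is treated as recorded March 6, 2018, the work-commencement date.
A, as a condominium assessment lien, has superpriority and ranks first.
Remaining liens by effective date: D (March 6, 2018), B (April 22, 2018), E (November 27, 2018), C (July 30, 2019).

A, D, B, E, C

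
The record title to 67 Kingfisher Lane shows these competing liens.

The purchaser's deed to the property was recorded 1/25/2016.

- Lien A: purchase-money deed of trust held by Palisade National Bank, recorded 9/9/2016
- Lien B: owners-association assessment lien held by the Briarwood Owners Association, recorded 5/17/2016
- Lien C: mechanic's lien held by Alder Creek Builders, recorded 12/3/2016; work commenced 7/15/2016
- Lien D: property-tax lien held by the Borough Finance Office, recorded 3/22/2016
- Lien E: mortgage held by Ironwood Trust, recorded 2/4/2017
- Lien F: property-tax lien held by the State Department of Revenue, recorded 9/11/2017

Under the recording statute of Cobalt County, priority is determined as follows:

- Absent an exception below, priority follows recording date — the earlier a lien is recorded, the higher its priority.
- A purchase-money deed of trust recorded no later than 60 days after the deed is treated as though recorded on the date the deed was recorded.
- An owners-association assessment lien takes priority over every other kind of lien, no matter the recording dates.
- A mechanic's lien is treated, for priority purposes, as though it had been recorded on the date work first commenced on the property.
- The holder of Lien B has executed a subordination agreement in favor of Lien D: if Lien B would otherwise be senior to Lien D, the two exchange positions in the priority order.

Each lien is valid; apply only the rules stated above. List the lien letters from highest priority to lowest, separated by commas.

D, B, C, A, E, F

First, effective dates: A was recorded 228 days after the deed — beyond 60 days — so no relation-back applies; C relates back to 7/15/2016 (work commenced).
B, as an owners-association assessment lien, has superpriority and ranks first.
Ordering the rest by effective date: D (3/22/2016), C (7/15/2016), A (9/9/2016), E (2/4/2017), F (9/11/2017).
Because B would otherwise rank above D, the subordination swaps them.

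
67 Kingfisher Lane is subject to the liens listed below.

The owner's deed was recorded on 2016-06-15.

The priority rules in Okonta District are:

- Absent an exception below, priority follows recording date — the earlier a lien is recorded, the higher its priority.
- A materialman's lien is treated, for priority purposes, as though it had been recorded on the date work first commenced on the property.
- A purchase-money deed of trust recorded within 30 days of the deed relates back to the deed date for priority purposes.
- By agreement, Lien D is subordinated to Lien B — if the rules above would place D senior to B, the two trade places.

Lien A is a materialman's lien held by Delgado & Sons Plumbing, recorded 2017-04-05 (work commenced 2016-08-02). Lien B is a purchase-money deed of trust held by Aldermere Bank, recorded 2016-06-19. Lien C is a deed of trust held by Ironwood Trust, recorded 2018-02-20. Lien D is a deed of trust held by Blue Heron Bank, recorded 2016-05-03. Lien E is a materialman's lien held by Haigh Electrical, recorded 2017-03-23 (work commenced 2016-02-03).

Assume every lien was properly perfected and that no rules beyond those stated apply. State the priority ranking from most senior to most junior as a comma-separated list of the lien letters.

E, B, D, A, C

Adjusting effective dates: A's effective date is 2016-08-02, when work began; B's effective date is the deed date, 2016-06-15; E's effective date is 2016-02-03, when work began.
Ordering by effective date: E (2016-02-03), D (2016-05-03), B (2016-06-15), A (2016-08-02), C (2018-02-20).
D is senior to B before the subordination, so the two trade places.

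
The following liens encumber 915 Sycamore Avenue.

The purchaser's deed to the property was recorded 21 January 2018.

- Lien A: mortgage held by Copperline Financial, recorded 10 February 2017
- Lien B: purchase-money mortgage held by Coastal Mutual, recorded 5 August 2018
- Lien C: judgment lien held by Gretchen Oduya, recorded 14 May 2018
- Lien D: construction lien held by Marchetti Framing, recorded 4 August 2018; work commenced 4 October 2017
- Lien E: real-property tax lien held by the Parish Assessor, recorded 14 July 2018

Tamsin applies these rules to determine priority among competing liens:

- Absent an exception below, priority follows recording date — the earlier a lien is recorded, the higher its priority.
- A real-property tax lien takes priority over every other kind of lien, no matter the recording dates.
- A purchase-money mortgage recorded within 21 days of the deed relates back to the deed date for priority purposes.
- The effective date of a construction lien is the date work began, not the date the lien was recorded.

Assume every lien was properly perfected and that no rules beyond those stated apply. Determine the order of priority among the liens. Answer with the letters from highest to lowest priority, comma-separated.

Adjusting effective dates: B was recorded 196 days after the deed, outside the 21-day window, so it keeps its recording date; D relates back to 4 October 2017 (work commenced).
E is a real-property tax lien and takes priority over every other lien.
The other liens, earliest effective date first: A (10 February 2017), D (4 October 2017), C (14 May 2018), B (5 August 2018).

E, A, D, C, B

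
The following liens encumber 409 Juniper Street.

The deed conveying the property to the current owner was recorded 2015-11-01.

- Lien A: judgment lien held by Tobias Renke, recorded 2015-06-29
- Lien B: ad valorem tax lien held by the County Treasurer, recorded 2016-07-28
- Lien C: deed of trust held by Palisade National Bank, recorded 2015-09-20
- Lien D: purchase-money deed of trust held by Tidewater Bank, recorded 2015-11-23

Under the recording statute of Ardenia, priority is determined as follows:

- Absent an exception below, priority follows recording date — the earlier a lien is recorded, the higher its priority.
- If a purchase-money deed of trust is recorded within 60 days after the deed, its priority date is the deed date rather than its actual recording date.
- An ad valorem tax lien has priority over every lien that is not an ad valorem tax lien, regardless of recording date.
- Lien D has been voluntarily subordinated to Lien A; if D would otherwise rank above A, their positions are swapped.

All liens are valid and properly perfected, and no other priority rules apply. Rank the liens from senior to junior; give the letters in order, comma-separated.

Adjusting effective dates: D was recorded within the 60-day window, so its effective date is the deed date 2015-11-01.
As an ad valorem tax lien, B is senior to every other lien.
Ordering the rest by effective date: A (2015-06-29), C (2015-09-20), D (2015-11-01).
D already ranks below A; the subordination has no effect.

B, A, C, D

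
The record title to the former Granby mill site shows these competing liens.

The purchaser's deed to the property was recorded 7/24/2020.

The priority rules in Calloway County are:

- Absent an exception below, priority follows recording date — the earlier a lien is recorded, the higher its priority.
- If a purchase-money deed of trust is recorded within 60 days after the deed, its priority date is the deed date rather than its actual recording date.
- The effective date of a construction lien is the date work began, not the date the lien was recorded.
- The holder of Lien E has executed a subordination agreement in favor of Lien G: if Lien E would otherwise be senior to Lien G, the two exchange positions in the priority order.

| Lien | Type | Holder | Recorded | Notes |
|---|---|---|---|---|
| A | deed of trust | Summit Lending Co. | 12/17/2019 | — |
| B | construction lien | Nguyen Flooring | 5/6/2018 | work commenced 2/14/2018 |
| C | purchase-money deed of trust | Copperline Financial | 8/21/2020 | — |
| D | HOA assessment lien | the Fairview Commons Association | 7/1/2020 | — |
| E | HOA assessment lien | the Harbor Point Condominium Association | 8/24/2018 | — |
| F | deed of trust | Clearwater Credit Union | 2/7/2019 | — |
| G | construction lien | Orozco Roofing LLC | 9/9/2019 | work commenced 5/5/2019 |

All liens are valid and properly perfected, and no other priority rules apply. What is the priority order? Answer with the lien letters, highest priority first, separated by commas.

B, G, F, E, A, D, C

Effective dates after the stated exceptions: B is treated as recorded 2/14/2018, the work-commencement date; C's effective date is the deed date, 7/24/2020; G relates back to 5/5/2019 (work commenced).
Ordering by effective date: B (2/14/2018), E (8/24/2018), F (2/7/2019), G (5/5/2019), A (12/17/2019), D (7/1/2020), C (7/24/2020).
E would otherwise be senior to G, so under the subordination agreement E and G exchange positions.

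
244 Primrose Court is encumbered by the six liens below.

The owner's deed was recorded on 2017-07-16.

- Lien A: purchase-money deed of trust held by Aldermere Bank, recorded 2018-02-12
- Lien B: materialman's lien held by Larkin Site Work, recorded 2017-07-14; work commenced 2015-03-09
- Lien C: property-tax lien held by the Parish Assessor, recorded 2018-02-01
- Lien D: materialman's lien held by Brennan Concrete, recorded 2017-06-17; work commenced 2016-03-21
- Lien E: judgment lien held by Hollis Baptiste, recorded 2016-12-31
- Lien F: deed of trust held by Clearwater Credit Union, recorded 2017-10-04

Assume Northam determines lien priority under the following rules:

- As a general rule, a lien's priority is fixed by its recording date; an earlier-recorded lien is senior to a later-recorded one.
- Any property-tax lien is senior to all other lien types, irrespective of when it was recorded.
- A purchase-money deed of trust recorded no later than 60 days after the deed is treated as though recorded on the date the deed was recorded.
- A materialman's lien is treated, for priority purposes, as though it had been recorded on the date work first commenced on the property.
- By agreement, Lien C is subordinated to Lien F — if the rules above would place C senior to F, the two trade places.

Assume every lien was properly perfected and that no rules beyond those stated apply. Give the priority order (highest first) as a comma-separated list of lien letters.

F, B, D, E, C, A

First, effective dates: A was recorded 211 days after the deed, outside the 60-day window, so it keeps its recording date; B relates back to 2015-03-09 (work commenced); D is treated as recorded 2016-03-21, the work-commencement date.
C, as a property-tax lien, has superpriority and ranks first.
The other liens, earliest effective date first: B (2015-03-09), D (2016-03-21), E (2016-12-31), F (2017-10-04), A (2018-02-12).
The subordination applies — C was senior to F — so C and F swap.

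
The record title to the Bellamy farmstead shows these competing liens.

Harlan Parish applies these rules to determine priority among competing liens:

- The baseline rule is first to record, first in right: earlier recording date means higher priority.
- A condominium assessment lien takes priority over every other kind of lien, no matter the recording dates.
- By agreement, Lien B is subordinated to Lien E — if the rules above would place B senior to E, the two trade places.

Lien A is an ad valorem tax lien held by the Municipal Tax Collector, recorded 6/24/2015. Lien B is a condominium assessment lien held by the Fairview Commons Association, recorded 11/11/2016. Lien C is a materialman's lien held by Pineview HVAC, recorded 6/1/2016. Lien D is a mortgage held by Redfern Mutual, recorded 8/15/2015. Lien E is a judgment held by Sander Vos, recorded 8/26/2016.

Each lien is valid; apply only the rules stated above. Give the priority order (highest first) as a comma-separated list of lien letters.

B, as a condominium assessment lien, has superpriority and ranks first.
Among the remaining liens, by effective date: A (6/24/2015), D (8/15/2015), C (6/1/2016), E (8/26/2016).
The subordination applies — B was senior to E — so B and E swap.

E, A, D, C, B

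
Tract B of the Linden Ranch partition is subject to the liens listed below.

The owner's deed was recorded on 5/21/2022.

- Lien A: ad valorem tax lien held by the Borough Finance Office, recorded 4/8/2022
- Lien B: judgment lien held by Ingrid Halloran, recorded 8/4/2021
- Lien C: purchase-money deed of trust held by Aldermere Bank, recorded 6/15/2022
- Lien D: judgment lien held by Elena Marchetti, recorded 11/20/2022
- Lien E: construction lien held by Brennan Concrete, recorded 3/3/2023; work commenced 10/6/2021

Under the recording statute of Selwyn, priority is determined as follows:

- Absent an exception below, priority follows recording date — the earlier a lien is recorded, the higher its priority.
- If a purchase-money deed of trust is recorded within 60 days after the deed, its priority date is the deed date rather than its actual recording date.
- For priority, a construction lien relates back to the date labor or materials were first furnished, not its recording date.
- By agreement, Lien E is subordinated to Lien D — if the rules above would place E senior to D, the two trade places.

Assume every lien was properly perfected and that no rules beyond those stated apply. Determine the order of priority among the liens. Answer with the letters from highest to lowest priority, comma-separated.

B, D, A, C, E

Effective dates after the stated exceptions: C relates back to the deed date 5/21/2022; E relates back to 10/6/2021 (work commenced).
Ordering by effective date: B (8/4/2021), E (10/6/2021), A (4/8/2022), C (5/21/2022), D (11/20/2022).
E is senior to D before the subordination, so the two trade places.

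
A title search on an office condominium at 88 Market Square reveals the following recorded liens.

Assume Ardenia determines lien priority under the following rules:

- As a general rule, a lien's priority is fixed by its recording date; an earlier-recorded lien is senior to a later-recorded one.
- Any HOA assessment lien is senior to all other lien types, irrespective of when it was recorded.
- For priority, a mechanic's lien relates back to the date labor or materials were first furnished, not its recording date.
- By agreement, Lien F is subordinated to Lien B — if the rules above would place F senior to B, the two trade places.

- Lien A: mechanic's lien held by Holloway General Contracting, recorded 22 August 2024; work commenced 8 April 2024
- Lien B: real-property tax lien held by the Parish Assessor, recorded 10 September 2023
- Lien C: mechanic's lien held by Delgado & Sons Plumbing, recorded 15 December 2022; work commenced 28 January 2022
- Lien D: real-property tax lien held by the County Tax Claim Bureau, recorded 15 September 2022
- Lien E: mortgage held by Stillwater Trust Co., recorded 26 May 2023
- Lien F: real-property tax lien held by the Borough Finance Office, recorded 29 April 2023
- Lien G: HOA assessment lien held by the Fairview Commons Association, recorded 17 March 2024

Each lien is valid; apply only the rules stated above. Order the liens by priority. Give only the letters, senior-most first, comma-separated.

G, C, D, B, E, F, A

Effective dates after the stated exceptions: A relates back to 8 April 2024 (work commenced); C is treated as recorded 28 January 2022, the work-commencement date.
As an HOA assessment lien, G is senior to every other lien.
Remaining liens by effective date: C (28 January 2022), D (15 September 2022), F (29 April 2023), E (26 May 2023), B (10 September 2023), A (8 April 2024).
F is senior to B before the subordination, so the two trade places.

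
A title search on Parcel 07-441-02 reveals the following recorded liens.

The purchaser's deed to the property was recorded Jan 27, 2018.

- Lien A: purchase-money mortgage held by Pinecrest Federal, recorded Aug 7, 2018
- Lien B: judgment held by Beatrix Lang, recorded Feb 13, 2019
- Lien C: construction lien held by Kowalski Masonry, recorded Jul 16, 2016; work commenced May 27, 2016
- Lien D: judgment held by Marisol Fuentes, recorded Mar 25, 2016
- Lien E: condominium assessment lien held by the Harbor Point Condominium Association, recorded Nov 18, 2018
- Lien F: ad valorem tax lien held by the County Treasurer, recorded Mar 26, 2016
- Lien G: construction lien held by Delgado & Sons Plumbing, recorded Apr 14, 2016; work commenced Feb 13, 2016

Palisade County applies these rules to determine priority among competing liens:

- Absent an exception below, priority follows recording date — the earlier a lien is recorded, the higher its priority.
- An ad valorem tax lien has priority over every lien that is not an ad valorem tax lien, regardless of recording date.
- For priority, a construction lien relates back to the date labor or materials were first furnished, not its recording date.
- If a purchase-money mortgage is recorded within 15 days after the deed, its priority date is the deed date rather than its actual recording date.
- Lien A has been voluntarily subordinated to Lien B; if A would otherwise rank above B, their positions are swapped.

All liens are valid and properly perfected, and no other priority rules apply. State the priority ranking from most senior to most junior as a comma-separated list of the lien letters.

F, G, D, C, B, E, A

First, effective dates: A was recorded 192 days after the deed — beyond 15 days — so no relation-back applies; C relates back to May 27, 2016 (work commenced); G relates back to Feb 13, 2016 (work commenced).
F, as an ad valorem tax lien, has superpriority and ranks first.
Among the remaining liens, by effective date: G (Feb 13, 2016), D (Mar 25, 2016), C (May 27, 2016), A (Aug 7, 2018), E (Nov 18, 2018), B (Feb 13, 2019).
A is senior to B before the subordination, so the two trade places.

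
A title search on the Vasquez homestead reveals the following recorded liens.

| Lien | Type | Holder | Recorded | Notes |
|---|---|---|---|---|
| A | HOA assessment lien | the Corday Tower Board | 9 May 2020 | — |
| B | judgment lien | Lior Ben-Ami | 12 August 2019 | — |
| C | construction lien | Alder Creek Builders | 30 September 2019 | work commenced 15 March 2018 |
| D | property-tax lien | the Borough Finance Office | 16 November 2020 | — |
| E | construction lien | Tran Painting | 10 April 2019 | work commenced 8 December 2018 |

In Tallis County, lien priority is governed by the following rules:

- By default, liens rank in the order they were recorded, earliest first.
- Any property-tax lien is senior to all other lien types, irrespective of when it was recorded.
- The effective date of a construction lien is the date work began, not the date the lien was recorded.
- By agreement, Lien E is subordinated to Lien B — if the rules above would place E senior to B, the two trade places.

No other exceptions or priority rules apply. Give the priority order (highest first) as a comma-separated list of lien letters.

D, C, B, E, A

Effective dates: C relates back to 15 March 2018 (work commenced); E is treated as recorded 8 December 2018, the work-commencement date.
As a property-tax lien, D is senior to every other lien.
Among the remaining liens, by effective date: C (15 March 2018), E (8 December 2018), B (12 August 2019), A (9 May 2020).
The subordination applies — E was senior to B — so E and B swap.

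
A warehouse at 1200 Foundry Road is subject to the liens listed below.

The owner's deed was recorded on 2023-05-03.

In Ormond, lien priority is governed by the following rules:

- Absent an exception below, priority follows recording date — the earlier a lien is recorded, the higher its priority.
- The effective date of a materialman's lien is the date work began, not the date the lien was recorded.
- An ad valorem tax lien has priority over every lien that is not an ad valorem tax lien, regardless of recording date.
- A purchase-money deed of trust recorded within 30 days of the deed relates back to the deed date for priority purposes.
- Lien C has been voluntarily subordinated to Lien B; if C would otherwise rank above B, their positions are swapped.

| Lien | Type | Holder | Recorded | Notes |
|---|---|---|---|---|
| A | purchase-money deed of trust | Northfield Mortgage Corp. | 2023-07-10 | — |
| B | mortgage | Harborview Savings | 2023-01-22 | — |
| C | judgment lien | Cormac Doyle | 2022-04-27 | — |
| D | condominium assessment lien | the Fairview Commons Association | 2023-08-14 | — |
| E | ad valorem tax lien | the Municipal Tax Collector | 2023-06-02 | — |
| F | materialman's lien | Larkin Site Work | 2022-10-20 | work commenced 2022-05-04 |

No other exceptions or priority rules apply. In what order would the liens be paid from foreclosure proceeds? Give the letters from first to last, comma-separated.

First, effective dates: A missed the 30-day window (68 days after the deed), so its recording date stands; F relates back to 2022-05-04 (work commenced).
E is an ad valorem tax lien, so it outranks all other liens regardless of date.
Remaining liens by effective date: C (2022-04-27), F (2022-05-04), B (2023-01-22), A (2023-07-10), D (2023-08-14).
The subordination applies — C was senior to B — so C and B swap.

E, B, F, C, A, D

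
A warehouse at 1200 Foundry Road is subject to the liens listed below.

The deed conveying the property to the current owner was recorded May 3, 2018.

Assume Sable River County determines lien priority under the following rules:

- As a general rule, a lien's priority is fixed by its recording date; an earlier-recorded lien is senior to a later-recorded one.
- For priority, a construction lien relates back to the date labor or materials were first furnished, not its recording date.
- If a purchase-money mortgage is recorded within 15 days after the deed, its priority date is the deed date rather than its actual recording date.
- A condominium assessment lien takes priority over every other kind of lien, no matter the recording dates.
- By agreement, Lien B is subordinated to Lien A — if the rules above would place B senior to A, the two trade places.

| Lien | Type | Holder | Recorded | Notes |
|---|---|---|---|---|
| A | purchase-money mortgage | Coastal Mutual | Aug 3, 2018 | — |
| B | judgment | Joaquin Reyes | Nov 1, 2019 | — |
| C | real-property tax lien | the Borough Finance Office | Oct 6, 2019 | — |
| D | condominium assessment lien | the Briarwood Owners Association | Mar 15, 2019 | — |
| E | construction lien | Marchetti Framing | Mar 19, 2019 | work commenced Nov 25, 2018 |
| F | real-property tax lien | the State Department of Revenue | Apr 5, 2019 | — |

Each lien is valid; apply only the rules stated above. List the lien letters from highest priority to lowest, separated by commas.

D, A, E, F, C, B

First, effective dates: A was recorded 92 days after the deed — beyond 15 days — so no relation-back applies; E relates back to Nov 25, 2018 (work commenced).
D is a condominium assessment lien and takes priority over every other lien.
Ordering the rest by effective date: A (Aug 3, 2018), E (Nov 25, 2018), F (Apr 5, 2019), C (Oct 6, 2019), B (Nov 1, 2019).
B already ranks below A; the subordination has no effect.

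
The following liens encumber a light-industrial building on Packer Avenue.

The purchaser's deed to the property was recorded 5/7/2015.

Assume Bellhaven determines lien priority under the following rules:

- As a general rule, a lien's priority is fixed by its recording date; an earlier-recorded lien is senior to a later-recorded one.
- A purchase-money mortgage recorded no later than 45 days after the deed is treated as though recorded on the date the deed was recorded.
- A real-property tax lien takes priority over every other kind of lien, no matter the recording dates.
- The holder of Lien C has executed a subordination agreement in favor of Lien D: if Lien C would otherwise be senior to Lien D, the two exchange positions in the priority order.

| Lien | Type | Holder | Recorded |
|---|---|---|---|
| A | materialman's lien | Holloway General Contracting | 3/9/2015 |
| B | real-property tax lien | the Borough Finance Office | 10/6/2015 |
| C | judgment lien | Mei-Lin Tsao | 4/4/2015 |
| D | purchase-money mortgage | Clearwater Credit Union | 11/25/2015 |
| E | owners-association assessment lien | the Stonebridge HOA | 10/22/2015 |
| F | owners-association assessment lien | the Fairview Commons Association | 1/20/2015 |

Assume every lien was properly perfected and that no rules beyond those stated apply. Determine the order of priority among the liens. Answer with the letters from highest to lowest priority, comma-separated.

Adjusting effective dates: D was recorded 202 days after the deed, outside the 45-day window, so it keeps its recording date.
As a real-property tax lien, B is senior to every other lien.
Remaining liens by effective date: F (1/20/2015), A (3/9/2015), C (4/4/2015), E (10/22/2015), D (11/25/2015).
C is senior to D before the subordination, so the two trade places.

B, F, A, D, E, C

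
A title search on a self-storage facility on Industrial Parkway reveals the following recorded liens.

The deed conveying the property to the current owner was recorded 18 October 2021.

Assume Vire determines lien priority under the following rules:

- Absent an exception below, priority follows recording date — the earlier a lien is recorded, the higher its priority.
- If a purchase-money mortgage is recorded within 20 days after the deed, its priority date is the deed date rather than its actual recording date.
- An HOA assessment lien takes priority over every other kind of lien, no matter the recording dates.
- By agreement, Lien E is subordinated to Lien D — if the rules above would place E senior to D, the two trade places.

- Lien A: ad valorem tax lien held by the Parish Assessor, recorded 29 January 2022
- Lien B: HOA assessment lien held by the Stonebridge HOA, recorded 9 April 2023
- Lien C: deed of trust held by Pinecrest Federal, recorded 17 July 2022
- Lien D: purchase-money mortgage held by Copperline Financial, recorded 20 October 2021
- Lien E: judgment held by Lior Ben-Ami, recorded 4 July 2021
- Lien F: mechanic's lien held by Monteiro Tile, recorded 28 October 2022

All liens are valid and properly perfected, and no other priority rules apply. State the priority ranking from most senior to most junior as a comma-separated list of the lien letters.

B, D, E, A, C, F

Effective dates after the stated exceptions: D's effective date is the deed date, 18 October 2021.
B is an HOA assessment lien, so it outranks all other liens regardless of date.
Remaining liens by effective date: E (4 July 2021), D (18 October 2021), A (29 January 2022), C (17 July 2022), F (28 October 2022).
E is senior to D before the subordination, so the two trade places.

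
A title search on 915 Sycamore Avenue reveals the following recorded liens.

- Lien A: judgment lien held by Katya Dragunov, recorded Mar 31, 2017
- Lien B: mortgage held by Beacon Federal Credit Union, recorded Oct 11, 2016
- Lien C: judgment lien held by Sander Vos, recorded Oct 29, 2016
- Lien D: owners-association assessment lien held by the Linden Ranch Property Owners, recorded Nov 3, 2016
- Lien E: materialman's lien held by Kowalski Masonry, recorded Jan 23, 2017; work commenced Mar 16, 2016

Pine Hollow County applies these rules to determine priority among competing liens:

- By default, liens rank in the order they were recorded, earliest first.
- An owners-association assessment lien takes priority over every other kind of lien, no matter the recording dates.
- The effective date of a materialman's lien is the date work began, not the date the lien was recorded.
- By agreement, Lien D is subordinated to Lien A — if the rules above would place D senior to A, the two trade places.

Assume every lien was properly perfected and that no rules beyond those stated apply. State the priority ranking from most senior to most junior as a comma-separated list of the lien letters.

A, E, B, C, D

Effective dates after the stated exceptions: E relates back to Mar 16, 2016 (work commenced).
D, as an owners-association assessment lien, has superpriority and ranks first.
Remaining liens by effective date: E (Mar 16, 2016), B (Oct 11, 2016), C (Oct 29, 2016), A (Mar 31, 2017).
D is senior to A before the subordination, so the two trade places.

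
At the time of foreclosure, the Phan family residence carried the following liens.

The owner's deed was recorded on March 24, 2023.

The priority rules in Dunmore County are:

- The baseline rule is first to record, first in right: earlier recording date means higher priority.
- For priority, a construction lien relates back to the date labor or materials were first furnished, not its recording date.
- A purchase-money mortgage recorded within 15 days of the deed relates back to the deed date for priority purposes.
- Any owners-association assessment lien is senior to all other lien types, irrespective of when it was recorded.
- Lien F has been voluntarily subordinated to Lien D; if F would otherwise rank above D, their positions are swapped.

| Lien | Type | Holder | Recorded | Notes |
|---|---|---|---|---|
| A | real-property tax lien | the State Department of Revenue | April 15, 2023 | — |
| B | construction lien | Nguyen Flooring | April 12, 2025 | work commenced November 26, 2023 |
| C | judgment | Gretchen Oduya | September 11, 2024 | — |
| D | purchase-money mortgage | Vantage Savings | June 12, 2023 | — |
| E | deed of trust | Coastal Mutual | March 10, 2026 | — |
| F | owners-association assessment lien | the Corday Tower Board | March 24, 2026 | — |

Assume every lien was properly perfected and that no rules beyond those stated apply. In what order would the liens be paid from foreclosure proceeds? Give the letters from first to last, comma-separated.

First, effective dates: B relates back to November 26, 2023 (work commenced); D was recorded 80 days after the deed, outside the 15-day window, so it keeps its recording date.
F is an owners-association assessment lien and takes priority over every other lien.
Remaining liens by effective date: A (April 15, 2023), D (June 12, 2023), B (November 26, 2023), C (September 11, 2024), E (March 10, 2026).
F would otherwise be senior to D, so under the subordination agreement F and D exchange positions.

D, A, F, B, C, E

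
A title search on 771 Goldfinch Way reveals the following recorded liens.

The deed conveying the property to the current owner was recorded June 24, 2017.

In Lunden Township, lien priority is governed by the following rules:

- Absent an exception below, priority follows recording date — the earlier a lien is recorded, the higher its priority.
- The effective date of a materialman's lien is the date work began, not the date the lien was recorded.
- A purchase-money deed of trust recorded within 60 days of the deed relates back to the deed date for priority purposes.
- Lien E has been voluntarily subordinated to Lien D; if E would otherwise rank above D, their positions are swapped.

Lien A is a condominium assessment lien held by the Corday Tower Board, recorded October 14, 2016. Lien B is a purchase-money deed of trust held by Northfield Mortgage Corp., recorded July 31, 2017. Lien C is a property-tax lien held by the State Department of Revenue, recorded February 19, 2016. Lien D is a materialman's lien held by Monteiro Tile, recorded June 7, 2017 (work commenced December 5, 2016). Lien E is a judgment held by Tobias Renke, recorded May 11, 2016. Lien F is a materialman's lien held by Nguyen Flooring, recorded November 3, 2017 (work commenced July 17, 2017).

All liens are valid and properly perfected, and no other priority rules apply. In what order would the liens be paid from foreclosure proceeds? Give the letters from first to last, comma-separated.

Effective dates after the stated exceptions: B's effective date is the deed date, June 24, 2017; D relates back to December 5, 2016 (work commenced); F relates back to July 17, 2017 (work commenced).
By effective date: C (February 19, 2016), E (May 11, 2016), A (October 14, 2016), D (December 5, 2016), B (June 24, 2017), F (July 17, 2017).
Because E would otherwise rank above D, the subordination swaps them.

C, D, A, E, B, F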